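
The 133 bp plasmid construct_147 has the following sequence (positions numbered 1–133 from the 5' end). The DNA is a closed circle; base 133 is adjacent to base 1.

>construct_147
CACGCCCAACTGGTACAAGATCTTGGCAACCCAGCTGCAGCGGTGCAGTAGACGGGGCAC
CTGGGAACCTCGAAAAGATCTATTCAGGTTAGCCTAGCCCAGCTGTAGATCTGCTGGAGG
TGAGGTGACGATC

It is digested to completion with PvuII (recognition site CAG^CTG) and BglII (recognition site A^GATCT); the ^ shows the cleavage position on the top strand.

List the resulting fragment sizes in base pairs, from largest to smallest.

44, 42, 26, 16, 5 bp

PvuII sites (CAGCTG) start at positions 32, 100.
PvuII cuts after base 3 of each site, so after positions 34, 102.
BglII sites (AGATCT) start at positions 18, 76, 107.
BglII cuts after the first base of each site, so after positions 18, 76, 107.
Combined cut positions: 18, 34, 76, 102, 107.
Circular molecule, 5 cuts → 5 fragments:
  19–34 → 16 bp
  35–76 → 42 bp
  77–102 → 26 bp
  103–107 → 5 bp
  108–133 then 1–18 → 26 + 18 = 44 bp
Sorted largest to smallest: 44, 42, 26, 16, 5 bp.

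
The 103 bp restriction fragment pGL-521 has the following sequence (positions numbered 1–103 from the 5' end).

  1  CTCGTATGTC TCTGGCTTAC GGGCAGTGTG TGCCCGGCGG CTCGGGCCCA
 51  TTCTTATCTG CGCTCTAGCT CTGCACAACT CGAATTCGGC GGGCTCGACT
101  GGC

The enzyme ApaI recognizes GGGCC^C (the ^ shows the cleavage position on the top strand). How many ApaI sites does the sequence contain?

GGGCCC occurs starting at position 44.
ApaI cuts at 1 site.

1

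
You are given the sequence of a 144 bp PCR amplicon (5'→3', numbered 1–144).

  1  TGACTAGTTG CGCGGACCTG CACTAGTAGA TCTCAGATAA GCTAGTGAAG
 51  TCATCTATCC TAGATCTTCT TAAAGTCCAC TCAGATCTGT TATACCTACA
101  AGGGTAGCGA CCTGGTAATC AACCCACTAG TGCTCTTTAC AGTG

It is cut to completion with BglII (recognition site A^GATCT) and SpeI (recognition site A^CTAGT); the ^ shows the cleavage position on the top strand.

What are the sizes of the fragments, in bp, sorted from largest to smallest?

43, 34, 21, 19, 18, 6, 3 bp

BglII sites (AGATCT) start at positions 28, 62, 83.
BglII cuts after the first base of each site, so after positions 28, 62, 83.
SpeI sites (ACTAGT) start at positions 3, 22, 126.
SpeI cuts after the first base of each site, so after positions 3, 22, 126.
Combined cut positions: 3, 22, 28, 62, 83, 126.
Linear molecule, 6 cuts → 7 fragments:
  1–3 → 3 bp
  4–22 → 19 bp
  23–28 → 6 bp
  29–62 → 34 bp
  63–83 → 21 bp
  84–126 → 43 bp
  127–144 → 18 bp
Sorted largest to smallest: 43, 34, 21, 19, 18, 6, 3 bp.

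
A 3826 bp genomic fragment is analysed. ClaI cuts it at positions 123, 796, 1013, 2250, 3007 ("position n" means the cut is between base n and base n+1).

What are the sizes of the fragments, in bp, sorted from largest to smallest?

Linear molecule, 5 cuts → 6 fragments:
  123 − 0 = 123 bp
  796 − 123 = 673 bp
  1013 − 796 = 217 bp
  2250 − 1013 = 1237 bp
  3007 − 2250 = 757 bp
  3826 − 3007 = 819 bp
Sorted largest to smallest: 1237, 819, 757, 673, 217, 123 bp.

1237, 819, 757, 673, 217, 123 bp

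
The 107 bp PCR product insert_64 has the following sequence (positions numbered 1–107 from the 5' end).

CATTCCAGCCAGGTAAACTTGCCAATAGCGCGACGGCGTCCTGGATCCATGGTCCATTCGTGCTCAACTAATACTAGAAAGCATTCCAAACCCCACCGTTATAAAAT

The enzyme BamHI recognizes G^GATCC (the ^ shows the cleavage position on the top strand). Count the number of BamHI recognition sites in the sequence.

1

GGATCC occurs starting at position 43.
BamHI cuts at 1 site.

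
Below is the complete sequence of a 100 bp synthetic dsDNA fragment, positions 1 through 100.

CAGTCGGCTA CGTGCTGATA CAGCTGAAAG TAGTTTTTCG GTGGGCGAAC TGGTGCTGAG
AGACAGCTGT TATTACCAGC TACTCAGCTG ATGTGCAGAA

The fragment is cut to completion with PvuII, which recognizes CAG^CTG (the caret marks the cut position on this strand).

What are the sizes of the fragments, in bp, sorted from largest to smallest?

PvuII sites (CAGCTG) start at positions 21, 64, 85.
PvuII cuts after base 3 of each site, so after positions 23, 66, 87.
Linear molecule, 3 cuts → 4 fragments:
  1–23 → 23 bp
  24–66 → 43 bp
  67–87 → 21 bp
  88–100 → 13 bp
Sorted largest to smallest: 43, 23, 21, 13 bp.

43, 23, 21, 13 bp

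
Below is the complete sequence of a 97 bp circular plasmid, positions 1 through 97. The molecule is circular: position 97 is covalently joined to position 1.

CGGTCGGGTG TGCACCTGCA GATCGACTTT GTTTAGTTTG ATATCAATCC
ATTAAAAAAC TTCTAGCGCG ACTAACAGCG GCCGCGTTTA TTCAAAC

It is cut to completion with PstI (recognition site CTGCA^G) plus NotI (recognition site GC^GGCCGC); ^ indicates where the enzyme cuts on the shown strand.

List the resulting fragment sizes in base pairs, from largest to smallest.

The PstI site (CTGCAG) starts at position 16.
PstI cuts after base 5 of each site (before the last base), so after position 20.
The NotI site (GCGGCCGC) starts at position 78.
NotI cuts after base 2 of each site, so after position 79.
Combined cut positions: 20, 79.
Circular molecule, 2 cuts → 2 fragments:
  21–79 → 59 bp
  80–97 then 1–20 → 18 + 20 = 38 bp
Sorted largest to smallest: 59, 38 bp.

59, 38 bp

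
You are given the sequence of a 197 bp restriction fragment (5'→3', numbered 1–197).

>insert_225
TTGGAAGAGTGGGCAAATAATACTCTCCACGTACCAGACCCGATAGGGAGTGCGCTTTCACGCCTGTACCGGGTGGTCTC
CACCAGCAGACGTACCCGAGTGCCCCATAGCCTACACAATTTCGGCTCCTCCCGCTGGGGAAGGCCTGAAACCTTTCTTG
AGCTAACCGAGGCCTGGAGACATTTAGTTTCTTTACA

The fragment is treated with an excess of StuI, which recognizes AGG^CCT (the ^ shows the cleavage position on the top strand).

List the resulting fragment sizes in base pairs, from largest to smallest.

144, 28, 25 bp

StuI sites (AGGCCT) start at positions 142, 170.
StuI cuts after base 3 of each site, so after positions 144, 172.
Linear molecule, 2 cuts → 3 fragments:
  1–144 → 144 bp
  145–172 → 28 bp
  173–197 → 25 bp
Sorted largest to smallest: 144, 28, 25 bp.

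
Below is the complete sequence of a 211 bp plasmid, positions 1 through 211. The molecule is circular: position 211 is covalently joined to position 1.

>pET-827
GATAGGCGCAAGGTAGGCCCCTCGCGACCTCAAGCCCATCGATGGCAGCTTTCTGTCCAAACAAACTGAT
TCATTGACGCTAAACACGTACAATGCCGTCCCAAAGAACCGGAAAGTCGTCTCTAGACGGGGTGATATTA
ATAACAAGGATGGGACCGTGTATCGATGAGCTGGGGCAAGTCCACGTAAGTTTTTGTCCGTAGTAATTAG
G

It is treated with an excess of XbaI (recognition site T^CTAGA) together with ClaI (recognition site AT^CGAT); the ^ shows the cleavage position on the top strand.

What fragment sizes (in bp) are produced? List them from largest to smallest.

The XbaI site (TCTAGA) starts at position 122.
XbaI cuts after the first base of each site, so after position 122.
ClaI sites (ATCGAT) start at positions 38, 162.
ClaI cuts after base 2 of each site, so after positions 39, 163.
Combined cut positions: 39, 122, 163.
Circular molecule, 3 cuts → 3 fragments:
  40–122 → 83 bp
  123–163 → 41 bp
  164–211 then 1–39 → 48 + 39 = 87 bp
Sorted largest to smallest: 87, 83, 41 bp.

87, 83, 41 bp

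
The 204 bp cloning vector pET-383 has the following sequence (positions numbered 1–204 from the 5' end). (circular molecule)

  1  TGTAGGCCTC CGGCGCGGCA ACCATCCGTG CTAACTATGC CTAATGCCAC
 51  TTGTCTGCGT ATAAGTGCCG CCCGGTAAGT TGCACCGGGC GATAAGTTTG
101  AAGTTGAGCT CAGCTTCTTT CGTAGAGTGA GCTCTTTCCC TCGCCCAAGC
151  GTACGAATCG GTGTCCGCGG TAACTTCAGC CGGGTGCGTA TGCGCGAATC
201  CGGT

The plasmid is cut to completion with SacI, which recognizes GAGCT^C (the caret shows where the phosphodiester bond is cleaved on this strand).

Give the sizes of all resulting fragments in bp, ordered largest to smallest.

181, 23 bp

SacI sites (GAGCTC) start at positions 106, 129.
SacI cuts after base 5 of each site (before the last base), so after positions 110, 133.
Circular molecule, 2 cuts → 2 fragments:
  111–133 → 23 bp
  134–204 then 1–110 → 71 + 110 = 181 bp
Sorted largest to smallest: 181, 23 bp.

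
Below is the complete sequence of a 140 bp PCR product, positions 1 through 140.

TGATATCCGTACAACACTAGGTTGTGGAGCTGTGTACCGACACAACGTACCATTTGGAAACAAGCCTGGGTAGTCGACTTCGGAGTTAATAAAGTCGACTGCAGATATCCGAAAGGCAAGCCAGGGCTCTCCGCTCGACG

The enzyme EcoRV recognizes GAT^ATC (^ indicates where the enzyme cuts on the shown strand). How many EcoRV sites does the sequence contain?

GATATC occurs starting at positions 2, 104.
EcoRV cuts at 2 sites.

2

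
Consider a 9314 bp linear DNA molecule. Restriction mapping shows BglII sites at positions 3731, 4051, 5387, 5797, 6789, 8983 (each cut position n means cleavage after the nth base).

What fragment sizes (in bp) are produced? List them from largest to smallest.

3731, 2194, 1336, 992, 410, 331, 320 bp

Linear molecule, 6 cuts → 7 fragments:
  3731 − 0 = 3731 bp
  4051 − 3731 = 320 bp
  5387 − 4051 = 1336 bp
  5797 − 5387 = 410 bp
  6789 − 5797 = 992 bp
  8983 − 6789 = 2194 bp
  9314 − 8983 = 331 bp
Sorted largest to smallest: 3731, 2194, 1336, 992, 410, 331, 320 bp.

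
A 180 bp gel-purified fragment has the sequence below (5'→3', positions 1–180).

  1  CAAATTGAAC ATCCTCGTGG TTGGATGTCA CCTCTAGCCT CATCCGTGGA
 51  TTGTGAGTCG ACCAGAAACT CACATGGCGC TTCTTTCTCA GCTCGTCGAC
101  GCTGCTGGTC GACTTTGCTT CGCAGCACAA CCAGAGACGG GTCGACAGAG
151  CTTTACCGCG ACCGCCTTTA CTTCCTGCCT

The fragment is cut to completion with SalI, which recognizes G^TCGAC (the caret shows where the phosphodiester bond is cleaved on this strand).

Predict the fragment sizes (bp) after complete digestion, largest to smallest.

57, 39, 38, 33, 13 bp

SalI sites (GTCGAC) start at positions 57, 95, 108, 141.
SalI cuts after the first base of each site, so after positions 57, 95, 108, 141.
Linear molecule, 4 cuts → 5 fragments:
  1–57 → 57 bp
  58–95 → 38 bp
  96–108 → 13 bp
  109–141 → 33 bp
  142–180 → 39 bp
Sorted largest to smallest: 57, 39, 38, 33, 13 bp.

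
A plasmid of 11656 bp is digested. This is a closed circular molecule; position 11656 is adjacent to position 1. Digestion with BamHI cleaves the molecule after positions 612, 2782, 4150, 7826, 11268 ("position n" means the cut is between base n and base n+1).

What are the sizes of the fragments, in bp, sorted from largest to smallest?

3676, 3442, 2170, 1368, 1000 bp

Circular molecule, 5 cuts → 5 fragments:
  2782 − 612 = 2170 bp
  4150 − 2782 = 1368 bp
  7826 − 4150 = 3676 bp
  11268 − 7826 = 3442 bp
  wrap: 11656 − 11268 + 612 = 1000 bp
Sorted largest to smallest: 3676, 3442, 2170, 1368, 1000 bp.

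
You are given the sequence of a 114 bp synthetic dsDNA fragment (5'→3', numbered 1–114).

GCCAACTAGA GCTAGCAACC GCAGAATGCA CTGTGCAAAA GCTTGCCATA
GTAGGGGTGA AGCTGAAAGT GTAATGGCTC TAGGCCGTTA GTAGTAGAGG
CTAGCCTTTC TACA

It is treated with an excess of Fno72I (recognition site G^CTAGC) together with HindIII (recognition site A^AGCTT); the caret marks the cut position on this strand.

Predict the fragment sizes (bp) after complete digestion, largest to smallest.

Fno72I sites (GCTAGC) start at positions 11, 100.
Fno72I cuts after the first base of each site, so after positions 11, 100.
The HindIII site (AAGCTT) starts at position 39.
HindIII cuts after the first base of each site, so after position 39.
Combined cut positions: 11, 39, 100.
Linear molecule, 3 cuts → 4 fragments:
  1–11 → 11 bp
  12–39 → 28 bp
  40–100 → 61 bp
  101–114 → 14 bp
Sorted largest to smallest: 61, 28, 14, 11 bp.

61, 28, 14, 11 bp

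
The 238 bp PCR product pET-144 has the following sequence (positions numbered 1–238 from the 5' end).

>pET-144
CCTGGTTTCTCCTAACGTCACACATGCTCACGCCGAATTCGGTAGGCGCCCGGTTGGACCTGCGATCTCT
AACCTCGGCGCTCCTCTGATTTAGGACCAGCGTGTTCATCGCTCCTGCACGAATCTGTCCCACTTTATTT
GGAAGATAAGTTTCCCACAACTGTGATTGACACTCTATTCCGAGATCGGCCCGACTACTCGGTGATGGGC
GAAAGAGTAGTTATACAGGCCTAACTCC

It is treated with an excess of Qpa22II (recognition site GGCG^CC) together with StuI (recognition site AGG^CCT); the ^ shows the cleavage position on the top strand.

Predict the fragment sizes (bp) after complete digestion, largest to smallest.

The Qpa22II site (GGCGCC) starts at position 45.
Qpa22II cuts after base 4 of each site, so after position 48.
The StuI site (AGGCCT) starts at position 227.
StuI cuts after base 3 of each site, so after position 229.
Combined cut positions: 48, 229.
Linear molecule, 2 cuts → 3 fragments:
  1–48 → 48 bp
  49–229 → 181 bp
  230–238 → 9 bp
Sorted largest to smallest: 181, 48, 9 bp.

181, 48, 9 bp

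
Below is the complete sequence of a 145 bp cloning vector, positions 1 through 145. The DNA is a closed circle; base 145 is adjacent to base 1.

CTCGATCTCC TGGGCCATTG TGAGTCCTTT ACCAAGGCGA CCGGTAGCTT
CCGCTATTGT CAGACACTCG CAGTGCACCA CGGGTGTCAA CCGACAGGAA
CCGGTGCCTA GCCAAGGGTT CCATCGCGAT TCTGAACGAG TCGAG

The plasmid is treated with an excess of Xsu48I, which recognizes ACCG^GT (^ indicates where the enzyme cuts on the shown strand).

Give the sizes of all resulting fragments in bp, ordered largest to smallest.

85, 60 bp

Xsu48I sites (ACCGGT) start at positions 40, 100.
Xsu48I cuts after base 4 of each site, so after positions 43, 103.
Circular molecule, 2 cuts → 2 fragments:
  44–103 → 60 bp
  104–145 then 1–43 → 42 + 43 = 85 bp
Sorted largest to smallest: 85, 60 bp.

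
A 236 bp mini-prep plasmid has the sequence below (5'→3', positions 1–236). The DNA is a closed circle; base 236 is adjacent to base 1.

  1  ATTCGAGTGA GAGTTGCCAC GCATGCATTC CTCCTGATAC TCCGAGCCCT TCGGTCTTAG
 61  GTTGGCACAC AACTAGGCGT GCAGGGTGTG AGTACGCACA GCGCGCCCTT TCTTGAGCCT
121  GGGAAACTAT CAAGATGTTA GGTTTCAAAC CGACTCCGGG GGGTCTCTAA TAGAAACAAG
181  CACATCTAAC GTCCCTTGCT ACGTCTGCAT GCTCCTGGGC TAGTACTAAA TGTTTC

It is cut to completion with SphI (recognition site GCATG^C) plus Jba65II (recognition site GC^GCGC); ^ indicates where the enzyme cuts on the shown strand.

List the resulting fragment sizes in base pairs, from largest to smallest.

109, 77, 50 bp

SphI sites (GCATGC) start at positions 21, 207.
SphI cuts after base 5 of each site (before the last base), so after positions 25, 211.
The Jba65II site (GCGCGC) starts at position 101.
Jba65II cuts after base 2 of each site, so after position 102.
Combined cut positions: 25, 102, 211.
Circular molecule, 3 cuts → 3 fragments:
  26–102 → 77 bp
  103–211 → 109 bp
  212–236 then 1–25 → 25 + 25 = 50 bp
Sorted largest to smallest: 109, 77, 50 bp.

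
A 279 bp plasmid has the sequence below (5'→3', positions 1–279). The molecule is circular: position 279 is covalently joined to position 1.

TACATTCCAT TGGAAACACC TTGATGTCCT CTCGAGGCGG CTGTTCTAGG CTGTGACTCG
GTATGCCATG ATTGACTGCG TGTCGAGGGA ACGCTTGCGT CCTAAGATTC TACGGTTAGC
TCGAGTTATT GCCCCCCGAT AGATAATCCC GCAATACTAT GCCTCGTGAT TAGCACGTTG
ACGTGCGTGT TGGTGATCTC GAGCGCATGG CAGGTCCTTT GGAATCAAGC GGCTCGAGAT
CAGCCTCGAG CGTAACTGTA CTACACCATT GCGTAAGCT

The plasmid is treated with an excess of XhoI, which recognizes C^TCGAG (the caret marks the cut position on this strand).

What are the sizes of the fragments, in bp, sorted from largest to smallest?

XhoI sites (CTCGAG) start at positions 31, 120, 198, 233, 245.
XhoI cuts after the first base of each site, so after positions 31, 120, 198, 233, 245.
Circular molecule, 5 cuts → 5 fragments:
  32–120 → 89 bp
  121–198 → 78 bp
  199–233 → 35 bp
  234–245 → 12 bp
  246–279 then 1–31 → 34 + 31 = 65 bp
Sorted largest to smallest: 89, 78, 65, 35, 12 bp.

89, 78, 65, 35, 12 bp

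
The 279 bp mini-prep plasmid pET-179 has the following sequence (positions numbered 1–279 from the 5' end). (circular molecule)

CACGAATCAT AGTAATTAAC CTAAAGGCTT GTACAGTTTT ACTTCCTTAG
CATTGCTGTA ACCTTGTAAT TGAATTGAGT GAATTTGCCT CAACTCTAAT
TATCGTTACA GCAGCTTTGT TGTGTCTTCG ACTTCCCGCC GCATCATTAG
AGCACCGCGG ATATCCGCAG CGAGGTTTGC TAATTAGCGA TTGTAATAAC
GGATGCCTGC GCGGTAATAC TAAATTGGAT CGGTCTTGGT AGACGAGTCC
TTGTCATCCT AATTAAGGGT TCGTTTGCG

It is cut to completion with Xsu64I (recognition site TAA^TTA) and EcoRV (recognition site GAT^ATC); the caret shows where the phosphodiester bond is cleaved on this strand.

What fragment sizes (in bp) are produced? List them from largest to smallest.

84, 79, 63, 32, 21 bp

Xsu64I sites (TAATTA) start at positions 13, 97, 181, 260.
Xsu64I cuts after base 3 of each site, so after positions 15, 99, 183, 262.
The EcoRV site (GATATC) starts at position 160.
EcoRV cuts after base 3 of each site, so after position 162.
Combined cut positions: 15, 99, 162, 183, 262.
Circular molecule, 5 cuts → 5 fragments:
  16–99 → 84 bp
  100–162 → 63 bp
  163–183 → 21 bp
  184–262 → 79 bp
  263–279 then 1–15 → 17 + 15 = 32 bp
Sorted largest to smallest: 84, 79, 63, 32, 21 bp.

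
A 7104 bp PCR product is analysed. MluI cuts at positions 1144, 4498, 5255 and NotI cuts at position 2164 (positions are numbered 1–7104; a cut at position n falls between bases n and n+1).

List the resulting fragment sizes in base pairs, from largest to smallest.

Combined cut positions (sorted): 1144, 2164, 4498, 5255.
Linear molecule, 4 cuts → 5 fragments:
  1144 − 0 = 1144 bp
  2164 − 1144 = 1020 bp
  4498 − 2164 = 2334 bp
  5255 − 4498 = 757 bp
  7104 − 5255 = 1849 bp
Sorted largest to smallest: 2334, 1849, 1144, 1020, 757 bp.

2334, 1849, 1144, 1020, 757 bp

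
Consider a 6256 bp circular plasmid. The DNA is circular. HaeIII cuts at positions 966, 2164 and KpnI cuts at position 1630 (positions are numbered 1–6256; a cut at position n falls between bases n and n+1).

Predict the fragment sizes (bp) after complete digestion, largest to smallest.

Combined cut positions (sorted): 966, 1630, 2164.
Circular molecule, 3 cuts → 3 fragments:
  1630 − 966 = 664 bp
  2164 − 1630 = 534 bp
  wrap: 6256 − 2164 + 966 = 5058 bp
Sorted largest to smallest: 5058, 664, 534 bp.

5058, 664, 534 bp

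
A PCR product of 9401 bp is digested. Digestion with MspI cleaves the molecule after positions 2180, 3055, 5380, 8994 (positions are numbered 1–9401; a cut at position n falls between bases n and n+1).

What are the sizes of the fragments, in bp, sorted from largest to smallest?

Linear molecule, 4 cuts → 5 fragments:
  2180 − 0 = 2180 bp
  3055 − 2180 = 875 bp
  5380 − 3055 = 2325 bp
  8994 − 5380 = 3614 bp
  9401 − 8994 = 407 bp
Sorted largest to smallest: 3614, 2325, 2180, 875, 407 bp.

3614, 2325, 2180, 875, 407 bp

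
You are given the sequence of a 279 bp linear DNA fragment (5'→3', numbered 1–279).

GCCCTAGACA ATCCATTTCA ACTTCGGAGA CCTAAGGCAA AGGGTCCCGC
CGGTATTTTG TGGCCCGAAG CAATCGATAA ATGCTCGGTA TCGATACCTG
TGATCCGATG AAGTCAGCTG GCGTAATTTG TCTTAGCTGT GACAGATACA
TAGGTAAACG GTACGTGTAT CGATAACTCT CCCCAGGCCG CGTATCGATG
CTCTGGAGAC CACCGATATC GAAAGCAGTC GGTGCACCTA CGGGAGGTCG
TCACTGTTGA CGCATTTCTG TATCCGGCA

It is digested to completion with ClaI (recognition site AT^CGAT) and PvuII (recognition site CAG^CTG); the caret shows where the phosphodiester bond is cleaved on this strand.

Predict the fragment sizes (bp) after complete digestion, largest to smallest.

ClaI sites (ATCGAT) start at positions 73, 90, 169, 194.
ClaI cuts after base 2 of each site, so after positions 74, 91, 170, 195.
The PvuII site (CAGCTG) starts at position 115.
PvuII cuts after base 3 of each site, so after position 117.
Combined cut positions: 74, 91, 117, 170, 195.
Linear molecule, 5 cuts → 6 fragments:
  1–74 → 74 bp
  75–91 → 17 bp
  92–117 → 26 bp
  118–170 → 53 bp
  171–195 → 25 bp
  196–279 → 84 bp
Sorted largest to smallest: 84, 74, 53, 26, 25, 17 bp.

84, 74, 53, 26, 25, 17 bp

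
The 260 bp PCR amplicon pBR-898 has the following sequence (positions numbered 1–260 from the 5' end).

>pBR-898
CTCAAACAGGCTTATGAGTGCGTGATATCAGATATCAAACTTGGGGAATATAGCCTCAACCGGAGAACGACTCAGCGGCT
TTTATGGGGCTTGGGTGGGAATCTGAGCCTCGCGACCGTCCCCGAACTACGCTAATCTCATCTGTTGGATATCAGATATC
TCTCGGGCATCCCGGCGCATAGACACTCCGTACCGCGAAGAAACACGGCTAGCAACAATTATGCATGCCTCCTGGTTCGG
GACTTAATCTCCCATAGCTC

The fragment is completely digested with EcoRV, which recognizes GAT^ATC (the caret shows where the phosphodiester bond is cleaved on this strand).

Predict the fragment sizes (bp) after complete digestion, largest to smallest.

117, 103, 26, 7, 7 bp

EcoRV sites (GATATC) start at positions 24, 31, 148, 155.
EcoRV cuts after base 3 of each site, so after positions 26, 33, 150, 157.
Linear molecule, 4 cuts → 5 fragments:
  1–26 → 26 bp
  27–33 → 7 bp
  34–150 → 117 bp
  151–157 → 7 bp
  158–260 → 103 bp
Sorted largest to smallest: 117, 103, 26, 7, 7 bp.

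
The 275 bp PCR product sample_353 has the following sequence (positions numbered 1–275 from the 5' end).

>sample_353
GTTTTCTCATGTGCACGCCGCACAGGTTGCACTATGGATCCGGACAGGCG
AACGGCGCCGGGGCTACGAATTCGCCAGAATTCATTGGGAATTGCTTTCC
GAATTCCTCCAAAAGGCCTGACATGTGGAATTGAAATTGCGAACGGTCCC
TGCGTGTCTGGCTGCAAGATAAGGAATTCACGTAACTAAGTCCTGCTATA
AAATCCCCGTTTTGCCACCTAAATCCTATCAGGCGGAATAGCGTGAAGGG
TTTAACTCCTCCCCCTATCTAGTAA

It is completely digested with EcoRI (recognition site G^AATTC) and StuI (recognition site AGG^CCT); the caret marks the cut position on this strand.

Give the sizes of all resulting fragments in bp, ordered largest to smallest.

101, 68, 58, 23, 15, 10 bp

EcoRI sites (GAATTC) start at positions 68, 78, 101, 174.
EcoRI cuts after the first base of each site, so after positions 68, 78, 101, 174.
The StuI site (AGGCCT) starts at position 114.
StuI cuts after base 3 of each site, so after position 116.
Combined cut positions: 68, 78, 101, 116, 174.
Linear molecule, 5 cuts → 6 fragments:
  1–68 → 68 bp
  69–78 → 10 bp
  79–101 → 23 bp
  102–116 → 15 bp
  117–174 → 58 bp
  175–275 → 101 bp
Sorted largest to smallest: 101, 68, 58, 23, 15, 10 bp.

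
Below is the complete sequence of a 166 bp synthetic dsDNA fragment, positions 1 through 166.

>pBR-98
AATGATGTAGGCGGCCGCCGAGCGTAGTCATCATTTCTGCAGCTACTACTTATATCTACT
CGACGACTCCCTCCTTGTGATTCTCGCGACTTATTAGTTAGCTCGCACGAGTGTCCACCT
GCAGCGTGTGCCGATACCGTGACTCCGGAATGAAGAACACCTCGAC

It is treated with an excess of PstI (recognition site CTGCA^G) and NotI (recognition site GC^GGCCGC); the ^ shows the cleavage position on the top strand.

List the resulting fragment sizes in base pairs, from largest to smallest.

PstI sites (CTGCAG) start at positions 37, 119.
PstI cuts after base 5 of each site (before the last base), so after positions 41, 123.
The NotI site (GCGGCCGC) starts at position 11.
NotI cuts after base 2 of each site, so after position 12.
Combined cut positions: 12, 41, 123.
Linear molecule, 3 cuts → 4 fragments:
  1–12 → 12 bp
  13–41 → 29 bp
  42–123 → 82 bp
  124–166 → 43 bp
Sorted largest to smallest: 82, 43, 29, 12 bp.

82, 43, 29, 12 bp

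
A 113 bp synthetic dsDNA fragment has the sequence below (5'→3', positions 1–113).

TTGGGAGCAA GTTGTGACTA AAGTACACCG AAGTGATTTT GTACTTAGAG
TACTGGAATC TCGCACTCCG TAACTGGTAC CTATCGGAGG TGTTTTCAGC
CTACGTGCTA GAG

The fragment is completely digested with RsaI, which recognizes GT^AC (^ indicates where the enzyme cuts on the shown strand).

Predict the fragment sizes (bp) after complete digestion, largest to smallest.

35, 27, 24, 18, 9 bp

RsaI sites (GTAC) start at positions 23, 41, 50, 77.
RsaI cuts after base 2 of each site, so after positions 24, 42, 51, 78.
Linear molecule, 4 cuts → 5 fragments:
  1–24 → 24 bp
  25–42 → 18 bp
  43–51 → 9 bp
  52–78 → 27 bp
  79–113 → 35 bp
Sorted largest to smallest: 35, 27, 24, 18, 9 bp.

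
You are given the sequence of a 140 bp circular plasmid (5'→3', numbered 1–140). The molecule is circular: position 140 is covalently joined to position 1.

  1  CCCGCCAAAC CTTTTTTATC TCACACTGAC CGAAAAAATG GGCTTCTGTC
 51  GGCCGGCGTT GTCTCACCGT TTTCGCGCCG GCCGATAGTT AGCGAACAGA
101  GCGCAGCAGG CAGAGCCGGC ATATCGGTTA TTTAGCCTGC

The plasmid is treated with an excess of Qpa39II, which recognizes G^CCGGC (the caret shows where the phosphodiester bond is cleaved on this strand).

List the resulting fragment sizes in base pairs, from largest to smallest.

77, 38, 25 bp

Qpa39II sites (GCCGGC) start at positions 52, 77, 115.
Qpa39II cuts after the first base of each site, so after positions 52, 77, 115.
Circular molecule, 3 cuts → 3 fragments:
  53–77 → 25 bp
  78–115 → 38 bp
  116–140 then 1–52 → 25 + 52 = 77 bp
Sorted largest to smallest: 77, 38, 25 bp.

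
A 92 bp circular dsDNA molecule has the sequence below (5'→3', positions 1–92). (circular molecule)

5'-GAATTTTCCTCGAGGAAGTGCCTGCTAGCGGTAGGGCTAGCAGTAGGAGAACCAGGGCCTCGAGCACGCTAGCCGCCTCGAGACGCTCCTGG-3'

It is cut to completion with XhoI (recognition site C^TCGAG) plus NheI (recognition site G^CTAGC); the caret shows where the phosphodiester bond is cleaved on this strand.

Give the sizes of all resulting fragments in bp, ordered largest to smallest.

24, 23, 15, 12, 9, 9 bp

XhoI sites (CTCGAG) start at positions 9, 59, 77.
XhoI cuts after the first base of each site, so after positions 9, 59, 77.
NheI sites (GCTAGC) start at positions 24, 36, 68.
NheI cuts after the first base of each site, so after positions 24, 36, 68.
Combined cut positions: 9, 24, 36, 59, 68, 77.
Circular molecule, 6 cuts → 6 fragments:
  10–24 → 15 bp
  25–36 → 12 bp
  37–59 → 23 bp
  60–68 → 9 bp
  69–77 → 9 bp
  78–92 then 1–9 → 15 + 9 = 24 bp
Sorted largest to smallest: 24, 23, 15, 12, 9, 9 bp.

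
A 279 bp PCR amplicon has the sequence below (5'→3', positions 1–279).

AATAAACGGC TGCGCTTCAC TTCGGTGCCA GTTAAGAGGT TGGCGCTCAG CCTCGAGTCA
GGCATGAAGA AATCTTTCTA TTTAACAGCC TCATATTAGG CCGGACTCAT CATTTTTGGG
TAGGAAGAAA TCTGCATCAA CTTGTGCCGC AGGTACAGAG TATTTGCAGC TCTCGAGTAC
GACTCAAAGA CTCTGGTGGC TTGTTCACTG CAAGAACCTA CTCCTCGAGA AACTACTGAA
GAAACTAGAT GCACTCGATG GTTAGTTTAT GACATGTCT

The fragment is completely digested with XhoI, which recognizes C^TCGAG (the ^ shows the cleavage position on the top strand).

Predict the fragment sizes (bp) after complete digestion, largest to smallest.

XhoI sites (CTCGAG) start at positions 52, 172, 224.
XhoI cuts after the first base of each site, so after positions 52, 172, 224.
Linear molecule, 3 cuts → 4 fragments:
  1–52 → 52 bp
  53–172 → 120 bp
  173–224 → 52 bp
  225–279 → 55 bp
Sorted largest to smallest: 120, 55, 52, 52 bp.

120, 55, 52, 52 bp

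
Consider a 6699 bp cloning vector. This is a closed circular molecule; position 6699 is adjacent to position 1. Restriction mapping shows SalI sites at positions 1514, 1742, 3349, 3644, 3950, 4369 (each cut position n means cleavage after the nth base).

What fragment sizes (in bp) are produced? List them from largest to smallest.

Circular molecule, 6 cuts → 6 fragments:
  1742 − 1514 = 228 bp
  3349 − 1742 = 1607 bp
  3644 − 3349 = 295 bp
  3950 − 3644 = 306 bp
  4369 − 3950 = 419 bp
  wrap: 6699 − 4369 + 1514 = 3844 bp
Sorted largest to smallest: 3844, 1607, 419, 306, 295, 228 bp.

3844, 1607, 419, 306, 295, 228 bp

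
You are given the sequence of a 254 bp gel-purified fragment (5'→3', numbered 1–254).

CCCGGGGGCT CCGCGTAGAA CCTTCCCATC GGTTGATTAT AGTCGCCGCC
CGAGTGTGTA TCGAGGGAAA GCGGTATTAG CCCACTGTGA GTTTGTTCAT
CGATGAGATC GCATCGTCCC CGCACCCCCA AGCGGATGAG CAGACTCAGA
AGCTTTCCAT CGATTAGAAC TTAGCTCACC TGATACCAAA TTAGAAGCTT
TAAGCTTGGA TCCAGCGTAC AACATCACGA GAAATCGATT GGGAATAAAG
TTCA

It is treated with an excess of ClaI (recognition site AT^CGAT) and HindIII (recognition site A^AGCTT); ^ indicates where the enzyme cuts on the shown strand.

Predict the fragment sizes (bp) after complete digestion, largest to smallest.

ClaI sites (ATCGAT) start at positions 99, 159, 234.
ClaI cuts after base 2 of each site, so after positions 100, 160, 235.
HindIII sites (AAGCTT) start at positions 150, 195, 202.
HindIII cuts after the first base of each site, so after positions 150, 195, 202.
Combined cut positions: 100, 150, 160, 195, 202, 235.
Linear molecule, 6 cuts → 7 fragments:
  1–100 → 100 bp
  101–150 → 50 bp
  151–160 → 10 bp
  161–195 → 35 bp
  196–202 → 7 bp
  203–235 → 33 bp
  236–254 → 19 bp
Sorted largest to smallest: 100, 50, 35, 33, 19, 10, 7 bp.

100, 50, 35, 33, 19, 10, 7 bp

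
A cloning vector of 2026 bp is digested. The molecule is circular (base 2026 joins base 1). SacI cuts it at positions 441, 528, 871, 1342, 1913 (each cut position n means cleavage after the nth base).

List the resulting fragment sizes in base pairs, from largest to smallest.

571, 554, 471, 343, 87 bp

Circular molecule, 5 cuts → 5 fragments:
  528 − 441 = 87 bp
  871 − 528 = 343 bp
  1342 − 871 = 471 bp
  1913 − 1342 = 571 bp
  wrap: 2026 − 1913 + 441 = 554 bp
Sorted largest to smallest: 571, 554, 471, 343, 87 bp.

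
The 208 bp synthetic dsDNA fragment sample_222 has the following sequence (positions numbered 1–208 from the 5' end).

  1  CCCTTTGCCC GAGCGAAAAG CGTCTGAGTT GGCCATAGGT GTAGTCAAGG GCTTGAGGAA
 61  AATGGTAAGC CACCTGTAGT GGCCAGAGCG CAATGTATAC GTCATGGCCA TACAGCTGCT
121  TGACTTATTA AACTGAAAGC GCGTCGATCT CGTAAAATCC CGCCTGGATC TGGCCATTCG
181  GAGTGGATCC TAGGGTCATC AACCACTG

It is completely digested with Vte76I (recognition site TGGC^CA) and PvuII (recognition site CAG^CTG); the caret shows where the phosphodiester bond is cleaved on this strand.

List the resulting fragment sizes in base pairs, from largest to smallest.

59, 50, 34, 33, 25, 7 bp

Vte76I sites (TGGCCA) start at positions 30, 80, 105, 171.
Vte76I cuts after base 4 of each site, so after positions 33, 83, 108, 174.
The PvuII site (CAGCTG) starts at position 113.
PvuII cuts after base 3 of each site, so after position 115.
Combined cut positions: 33, 83, 108, 115, 174.
Linear molecule, 5 cuts → 6 fragments:
  1–33 → 33 bp
  34–83 → 50 bp
  84–108 → 25 bp
  109–115 → 7 bp
  116–174 → 59 bp
  175–208 → 34 bp
Sorted largest to smallest: 59, 50, 34, 33, 25, 7 bp.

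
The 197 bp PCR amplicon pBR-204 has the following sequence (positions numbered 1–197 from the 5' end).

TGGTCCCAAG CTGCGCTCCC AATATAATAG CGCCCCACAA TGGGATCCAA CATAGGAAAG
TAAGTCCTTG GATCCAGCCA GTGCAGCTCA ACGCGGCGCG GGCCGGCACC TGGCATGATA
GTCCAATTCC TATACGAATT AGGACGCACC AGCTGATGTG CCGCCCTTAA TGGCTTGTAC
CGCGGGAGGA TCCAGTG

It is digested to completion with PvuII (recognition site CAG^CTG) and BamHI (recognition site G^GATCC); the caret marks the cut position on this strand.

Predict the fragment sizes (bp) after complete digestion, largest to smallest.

The PvuII site (CAGCTG) starts at position 150.
PvuII cuts after base 3 of each site, so after position 152.
BamHI sites (GGATCC) start at positions 43, 70, 188.
BamHI cuts after the first base of each site, so after positions 43, 70, 188.
Combined cut positions: 43, 70, 152, 188.
Linear molecule, 4 cuts → 5 fragments:
  1–43 → 43 bp
  44–70 → 27 bp
  71–152 → 82 bp
  153–188 → 36 bp
  189–197 → 9 bp
Sorted largest to smallest: 82, 43, 36, 27, 9 bp.

82, 43, 36, 27, 9 bp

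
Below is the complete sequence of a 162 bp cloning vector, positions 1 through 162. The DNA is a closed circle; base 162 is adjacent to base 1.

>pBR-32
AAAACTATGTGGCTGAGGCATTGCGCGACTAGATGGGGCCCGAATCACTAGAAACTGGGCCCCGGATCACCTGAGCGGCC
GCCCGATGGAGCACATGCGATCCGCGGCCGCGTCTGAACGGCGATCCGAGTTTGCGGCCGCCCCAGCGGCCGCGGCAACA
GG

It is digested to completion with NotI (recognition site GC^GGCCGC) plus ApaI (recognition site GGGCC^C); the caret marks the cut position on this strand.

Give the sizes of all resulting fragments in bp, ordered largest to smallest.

NotI sites (GCGGCCGC) start at positions 75, 104, 134, 146.
NotI cuts after base 2 of each site, so after positions 76, 105, 135, 147.
ApaI sites (GGGCCC) start at positions 36, 57.
ApaI cuts after base 5 of each site (before the last base), so after positions 40, 61.
Combined cut positions: 40, 61, 76, 105, 135, 147.
Circular molecule, 6 cuts → 6 fragments:
  41–61 → 21 bp
  62–76 → 15 bp
  77–105 → 29 bp
  106–135 → 30 bp
  136–147 → 12 bp
  148–162 then 1–40 → 15 + 40 = 55 bp
Sorted largest to smallest: 55, 30, 29, 21, 15, 12 bp.

55, 30, 29, 21, 15, 12 bp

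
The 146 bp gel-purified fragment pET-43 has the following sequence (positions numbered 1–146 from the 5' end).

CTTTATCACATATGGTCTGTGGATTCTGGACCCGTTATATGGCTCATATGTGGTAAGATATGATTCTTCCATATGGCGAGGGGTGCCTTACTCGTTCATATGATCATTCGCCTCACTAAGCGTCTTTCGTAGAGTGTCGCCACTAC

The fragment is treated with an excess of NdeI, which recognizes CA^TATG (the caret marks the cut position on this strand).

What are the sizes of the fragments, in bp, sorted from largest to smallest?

NdeI sites (CATATG) start at positions 9, 45, 70, 97.
NdeI cuts after base 2 of each site, so after positions 10, 46, 71, 98.
Linear molecule, 4 cuts → 5 fragments:
  1–10 → 10 bp
  11–46 → 36 bp
  47–71 → 25 bp
  72–98 → 27 bp
  99–146 → 48 bp
Sorted largest to smallest: 48, 36, 27, 25, 10 bp.

48, 36, 27, 25, 10 bp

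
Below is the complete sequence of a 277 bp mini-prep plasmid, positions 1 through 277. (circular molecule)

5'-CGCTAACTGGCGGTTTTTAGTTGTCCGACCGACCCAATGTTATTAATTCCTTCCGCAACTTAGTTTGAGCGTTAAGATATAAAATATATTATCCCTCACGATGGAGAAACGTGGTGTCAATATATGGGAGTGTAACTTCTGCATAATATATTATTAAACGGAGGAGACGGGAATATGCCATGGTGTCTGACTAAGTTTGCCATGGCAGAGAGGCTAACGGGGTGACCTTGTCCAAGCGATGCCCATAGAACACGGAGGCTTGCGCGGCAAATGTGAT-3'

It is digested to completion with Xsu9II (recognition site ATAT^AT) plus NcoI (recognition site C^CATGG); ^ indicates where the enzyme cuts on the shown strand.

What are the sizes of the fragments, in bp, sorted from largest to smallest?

164, 36, 29, 26, 22 bp

Xsu9II sites (ATATAT) start at positions 84, 120, 146.
Xsu9II cuts after base 4 of each site, so after positions 87, 123, 149.
NcoI sites (CCATGG) start at positions 178, 200.
NcoI cuts after the first base of each site, so after positions 178, 200.
Combined cut positions: 87, 123, 149, 178, 200.
Circular molecule, 5 cuts → 5 fragments:
  88–123 → 36 bp
  124–149 → 26 bp
  150–178 → 29 bp
  179–200 → 22 bp
  201–277 then 1–87 → 77 + 87 = 164 bp
Sorted largest to smallest: 164, 36, 29, 26, 22 bp.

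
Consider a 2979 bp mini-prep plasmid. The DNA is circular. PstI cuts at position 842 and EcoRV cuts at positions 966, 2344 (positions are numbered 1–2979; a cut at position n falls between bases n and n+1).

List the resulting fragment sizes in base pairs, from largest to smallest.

Combined cut positions (sorted): 842, 966, 2344.
Circular molecule, 3 cuts → 3 fragments:
  966 − 842 = 124 bp
  2344 − 966 = 1378 bp
  wrap: 2979 − 2344 + 842 = 1477 bp
Sorted largest to smallest: 1477, 1378, 124 bp.

1477, 1378, 124 bp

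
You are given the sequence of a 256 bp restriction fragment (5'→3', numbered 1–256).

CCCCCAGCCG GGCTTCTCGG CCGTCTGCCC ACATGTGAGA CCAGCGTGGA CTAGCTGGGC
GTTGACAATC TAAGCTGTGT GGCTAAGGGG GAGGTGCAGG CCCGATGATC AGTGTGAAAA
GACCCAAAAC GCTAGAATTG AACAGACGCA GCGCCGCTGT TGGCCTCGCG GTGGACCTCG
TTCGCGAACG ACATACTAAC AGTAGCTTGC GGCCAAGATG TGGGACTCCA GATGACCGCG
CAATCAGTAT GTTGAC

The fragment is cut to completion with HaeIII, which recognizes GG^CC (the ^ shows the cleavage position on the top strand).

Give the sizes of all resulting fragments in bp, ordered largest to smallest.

HaeIII sites (GGCC) start at positions 19, 99, 162, 211.
HaeIII cuts after base 2 of each site, so after positions 20, 100, 163, 212.
Linear molecule, 4 cuts → 5 fragments:
  1–20 → 20 bp
  21–100 → 80 bp
  101–163 → 63 bp
  164–212 → 49 bp
  213–256 → 44 bp
Sorted largest to smallest: 80, 63, 49, 44, 20 bp.

80, 63, 49, 44, 20 bp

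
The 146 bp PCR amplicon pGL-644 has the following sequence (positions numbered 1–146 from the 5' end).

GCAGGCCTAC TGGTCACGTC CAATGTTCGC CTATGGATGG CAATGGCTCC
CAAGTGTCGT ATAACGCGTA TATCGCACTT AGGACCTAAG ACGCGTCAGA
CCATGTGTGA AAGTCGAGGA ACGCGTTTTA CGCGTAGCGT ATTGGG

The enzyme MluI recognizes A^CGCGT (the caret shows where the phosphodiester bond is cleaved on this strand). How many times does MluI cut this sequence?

ACGCGT occurs starting at positions 64, 91, 121, 130.
MluI cuts at 4 sites.

4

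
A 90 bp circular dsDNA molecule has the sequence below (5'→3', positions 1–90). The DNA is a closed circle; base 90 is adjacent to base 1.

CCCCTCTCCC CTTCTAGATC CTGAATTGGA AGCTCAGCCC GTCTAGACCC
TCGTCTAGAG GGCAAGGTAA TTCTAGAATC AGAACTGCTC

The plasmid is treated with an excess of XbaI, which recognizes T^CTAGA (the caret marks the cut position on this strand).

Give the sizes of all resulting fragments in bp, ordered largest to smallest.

31, 29, 18, 12 bp

XbaI sites (TCTAGA) start at positions 13, 42, 54, 72.
XbaI cuts after the first base of each site, so after positions 13, 42, 54, 72.
Circular molecule, 4 cuts → 4 fragments:
  14–42 → 29 bp
  43–54 → 12 bp
  55–72 → 18 bp
  73–90 then 1–13 → 18 + 13 = 31 bp
Sorted largest to smallest: 31, 29, 18, 12 bp.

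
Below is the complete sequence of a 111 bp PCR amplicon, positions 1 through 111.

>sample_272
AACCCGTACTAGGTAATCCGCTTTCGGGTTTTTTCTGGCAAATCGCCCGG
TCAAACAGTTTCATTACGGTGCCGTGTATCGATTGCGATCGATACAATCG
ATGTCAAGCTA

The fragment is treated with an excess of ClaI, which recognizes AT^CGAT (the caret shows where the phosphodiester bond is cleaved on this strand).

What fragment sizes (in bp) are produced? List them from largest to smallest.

79, 13, 10, 9 bp

ClaI sites (ATCGAT) start at positions 78, 88, 97.
ClaI cuts after base 2 of each site, so after positions 79, 89, 98.
Linear molecule, 3 cuts → 4 fragments:
  1–79 → 79 bp
  80–89 → 10 bp
  90–98 → 9 bp
  99–111 → 13 bp
Sorted largest to smallest: 79, 13, 10, 9 bp.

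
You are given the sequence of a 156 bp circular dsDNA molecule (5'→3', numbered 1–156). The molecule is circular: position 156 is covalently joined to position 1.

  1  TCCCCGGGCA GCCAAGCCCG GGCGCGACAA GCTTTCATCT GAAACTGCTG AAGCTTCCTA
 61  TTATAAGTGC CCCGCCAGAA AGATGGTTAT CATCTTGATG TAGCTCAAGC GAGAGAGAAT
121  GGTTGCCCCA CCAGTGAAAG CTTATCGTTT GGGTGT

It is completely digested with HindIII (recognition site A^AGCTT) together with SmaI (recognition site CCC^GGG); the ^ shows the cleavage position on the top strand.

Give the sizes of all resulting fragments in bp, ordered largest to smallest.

HindIII sites (AAGCTT) start at positions 29, 51, 138.
HindIII cuts after the first base of each site, so after positions 29, 51, 138.
SmaI sites (CCCGGG) start at positions 3, 17.
SmaI cuts after base 3 of each site, so after positions 5, 19.
Combined cut positions: 5, 19, 29, 51, 138.
Circular molecule, 5 cuts → 5 fragments:
  6–19 → 14 bp
  20–29 → 10 bp
  30–51 → 22 bp
  52–138 → 87 bp
  139–156 then 1–5 → 18 + 5 = 23 bp
Sorted largest to smallest: 87, 23, 22, 14, 10 bp.

87, 23, 22, 14, 10 bp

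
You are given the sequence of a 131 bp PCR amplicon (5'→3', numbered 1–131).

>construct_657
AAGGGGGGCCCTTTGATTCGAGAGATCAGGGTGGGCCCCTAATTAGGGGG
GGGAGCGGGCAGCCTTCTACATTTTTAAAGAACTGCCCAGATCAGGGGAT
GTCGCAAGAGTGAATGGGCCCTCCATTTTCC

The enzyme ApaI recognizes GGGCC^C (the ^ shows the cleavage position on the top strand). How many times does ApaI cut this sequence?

GGGCCC occurs starting at positions 6, 33, 116.
ApaI cuts at 3 sites.

3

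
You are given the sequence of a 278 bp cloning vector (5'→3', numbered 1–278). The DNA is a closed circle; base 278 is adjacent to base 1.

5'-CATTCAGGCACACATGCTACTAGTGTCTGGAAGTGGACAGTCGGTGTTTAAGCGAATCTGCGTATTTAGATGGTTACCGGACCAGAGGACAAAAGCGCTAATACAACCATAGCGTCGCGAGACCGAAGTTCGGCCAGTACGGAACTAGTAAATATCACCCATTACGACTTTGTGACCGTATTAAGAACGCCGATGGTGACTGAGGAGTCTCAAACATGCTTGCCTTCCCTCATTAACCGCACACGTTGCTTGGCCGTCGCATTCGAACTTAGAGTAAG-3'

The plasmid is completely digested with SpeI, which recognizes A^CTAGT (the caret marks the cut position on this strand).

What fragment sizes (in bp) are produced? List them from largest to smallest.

153, 125 bp

SpeI sites (ACTAGT) start at positions 19, 144.
SpeI cuts after the first base of each site, so after positions 19, 144.
Circular molecule, 2 cuts → 2 fragments:
  20–144 → 125 bp
  145–278 then 1–19 → 134 + 19 = 153 bp
Sorted largest to smallest: 153, 125 bp.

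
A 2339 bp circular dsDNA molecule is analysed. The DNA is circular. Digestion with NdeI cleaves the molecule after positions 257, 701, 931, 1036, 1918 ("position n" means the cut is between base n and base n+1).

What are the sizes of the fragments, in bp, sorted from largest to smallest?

Circular molecule, 5 cuts → 5 fragments:
  701 − 257 = 444 bp
  931 − 701 = 230 bp
  1036 − 931 = 105 bp
  1918 − 1036 = 882 bp
  wrap: 2339 − 1918 + 257 = 678 bp
Sorted largest to smallest: 882, 678, 444, 230, 105 bp.

882, 678, 444, 230, 105 bp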